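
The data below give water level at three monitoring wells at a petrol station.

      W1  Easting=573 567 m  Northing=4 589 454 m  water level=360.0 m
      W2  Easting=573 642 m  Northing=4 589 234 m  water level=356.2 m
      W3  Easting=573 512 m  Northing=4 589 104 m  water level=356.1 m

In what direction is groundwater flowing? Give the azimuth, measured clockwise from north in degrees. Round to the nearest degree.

Differences from W1: to W2 (Δx, Δy, Δh) = (75, -220, -3.8); to W3 = (-55, -350, -3.9).
Determinant of the coordinate differences = 75·(-350) − (-55)·(-220) = -38350.
∂h/∂x = [(-3.8)·(-350) − (-3.9)·(-220)] / -38350 = -0.01231
∂h/∂y = [75·(-3.9) − (-55)·(-3.8)] / -38350 = +0.01308
Flow direction (−∇h) has components (+0.01231 E, -0.01308 N).
Azimuth = atan2(E, N) = atan2(+0.01231, -0.01308) = 136.7° ≈ 137°.

137°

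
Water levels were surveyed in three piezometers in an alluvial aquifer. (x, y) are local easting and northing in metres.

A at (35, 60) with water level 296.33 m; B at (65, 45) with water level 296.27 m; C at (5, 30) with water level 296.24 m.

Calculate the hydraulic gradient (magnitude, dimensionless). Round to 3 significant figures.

0.00335

Differences from A: to B (Δx, Δy, Δh) = (30, -15, -0.06); to C = (-30, -30, -0.09).
Solve a·Δx + b·Δy = Δh: det = 30·(-30) − (-30)·(-15) = -1350.
∂h/∂x = [(-0.06)·(-30) − (-0.09)·(-15)] / -1350 = -0.0003333
∂h/∂y = [30·(-0.09) − (-30)·(-0.06)] / -1350 = +0.003333
|∇h| = √(-0.0003333² + 0.003333²) = 0.00335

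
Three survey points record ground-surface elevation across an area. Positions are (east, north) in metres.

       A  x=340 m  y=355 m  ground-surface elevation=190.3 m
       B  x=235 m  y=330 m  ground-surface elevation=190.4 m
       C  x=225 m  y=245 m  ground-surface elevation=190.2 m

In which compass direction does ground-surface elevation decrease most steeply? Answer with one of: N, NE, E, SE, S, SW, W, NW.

With z = a·x + b·y + c and A as origin, the differences give:
  (-105)·a + (-25)·b = +0.1
  (-115)·a + (-110)·b = -0.1
Eliminate b (×(-110) and ×(-25), subtract): 8675·a = -13.50 → a = ∂z/∂x = -0.001556
Back-substitute: b = ∂z/∂y = +0.002536.
Steepest decrease is along −∇f = (+0.001556 E, -0.002536 N) → southeast.

SE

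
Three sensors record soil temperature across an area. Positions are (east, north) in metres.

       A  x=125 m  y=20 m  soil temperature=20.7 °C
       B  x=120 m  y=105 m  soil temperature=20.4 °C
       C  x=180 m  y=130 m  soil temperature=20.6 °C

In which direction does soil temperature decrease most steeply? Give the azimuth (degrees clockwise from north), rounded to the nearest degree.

With T = a·x + b·y + c and A as origin, the differences give:
  (-5)·a + 85·b = -0.3
  55·a + 110·b = -0.1
Eliminate b (×110 and ×85, subtract): -5225·a = -24.50 → a = ∂T/∂x = +0.004689
Back-substitute: b = ∂T/∂y = -0.003254.
Steepest decrease is along −∇f: components (-0.004689 E, +0.003254 N).
Azimuth = atan2(-0.004689, +0.003254) = 304.8° ≈ 305°.

305°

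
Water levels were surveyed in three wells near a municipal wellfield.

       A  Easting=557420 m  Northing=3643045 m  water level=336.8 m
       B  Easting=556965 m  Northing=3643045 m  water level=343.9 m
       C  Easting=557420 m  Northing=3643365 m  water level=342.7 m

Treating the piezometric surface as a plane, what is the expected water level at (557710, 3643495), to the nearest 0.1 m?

340.6 m

∂h/∂x = (343.9 − 336.8) / (556965 − 557420) = -0.01560
∂h/∂y = (342.7 − 336.8) / (3643365 − 3643045) = +0.01844
h(557710, 3643495) = 336.8 + (-0.01560)·(290) + (+0.01844)·(450) = 336.8 -4.525 +8.297 = 340.572 m.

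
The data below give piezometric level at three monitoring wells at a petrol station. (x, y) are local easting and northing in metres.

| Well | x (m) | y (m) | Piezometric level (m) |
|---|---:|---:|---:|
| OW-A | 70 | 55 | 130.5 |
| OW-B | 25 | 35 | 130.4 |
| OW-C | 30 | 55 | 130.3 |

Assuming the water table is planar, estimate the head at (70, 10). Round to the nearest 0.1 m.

130.8 m

Taking OW-A as reference: OW-B−OW-A = (-45, -20, -0.1); OW-C−OW-A = (-40, 0, -0.2).
Determinant of the coordinate differences = (-45)·0 − (-40)·(-20) = -800.
∂h/∂x = [(-0.1)·0 − (-0.2)·(-20)] / -800 = +0.005000
∂h/∂y = [(-45)·(-0.2) − (-40)·(-0.1)] / -800 = -0.006250
h(70, 10) = 130.5 + (+0.005000)·(0) + (-0.006250)·(-45) = 130.5 +0.000 +0.281 = 130.781 m.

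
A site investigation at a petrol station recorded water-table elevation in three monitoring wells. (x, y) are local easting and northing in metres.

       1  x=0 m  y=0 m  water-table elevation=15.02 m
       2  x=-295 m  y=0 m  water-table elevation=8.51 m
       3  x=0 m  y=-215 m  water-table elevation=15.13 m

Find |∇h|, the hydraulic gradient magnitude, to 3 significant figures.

∂h/∂x = (8.51 − 15.02) / (-295 − 0) = +0.02207
∂h/∂y = (15.13 − 15.02) / (-215 − 0) = -0.0005116
|∇h| = √(0.02207² + -0.0005116²) = 0.02208

0.0221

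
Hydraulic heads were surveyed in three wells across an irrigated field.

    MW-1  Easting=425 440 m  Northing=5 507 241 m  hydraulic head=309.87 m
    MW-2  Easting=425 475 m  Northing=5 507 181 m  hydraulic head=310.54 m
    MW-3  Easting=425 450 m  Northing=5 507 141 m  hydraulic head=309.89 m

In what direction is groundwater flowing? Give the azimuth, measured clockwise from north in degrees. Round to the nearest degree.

Three-point gradient (reference MW-1): Δ to MW-2 = (35, -60, +0.67), Δ to MW-3 = (10, -100, +0.02).
∂h/∂x = +0.02269, ∂h/∂y = +0.002069 (det = -2900).
Flow direction (−∇h) has components (-0.02269 E, -0.002069 N).
Azimuth = atan2(E, N) = atan2(-0.02269, -0.002069) = 264.8° ≈ 265°.

265°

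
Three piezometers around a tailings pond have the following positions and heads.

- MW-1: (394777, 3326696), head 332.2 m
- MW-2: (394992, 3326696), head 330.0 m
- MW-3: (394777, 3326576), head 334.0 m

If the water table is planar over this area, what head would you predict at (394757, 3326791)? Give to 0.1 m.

∂h/∂x = (330.0 − 332.2) / (394992 − 394777) = -0.01023
∂h/∂y = (334.0 − 332.2) / (3326576 − 3326696) = -0.01500
h(394757, 3326791) = 332.2 + (-0.01023)·(-20) + (-0.01500)·(95) = 332.2 +0.205 -1.425 = 330.980 m.

331.0 m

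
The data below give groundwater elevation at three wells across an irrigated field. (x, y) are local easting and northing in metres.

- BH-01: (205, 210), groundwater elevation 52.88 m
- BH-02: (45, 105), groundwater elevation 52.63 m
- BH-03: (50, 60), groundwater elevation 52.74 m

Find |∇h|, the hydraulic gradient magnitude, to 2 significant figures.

With h = a·x + b·y + c and BH-01 as origin, the differences give:
  (-160)·a + (-105)·b = -0.25
  (-155)·a + (-150)·b = -0.14
Eliminate b (×(-150) and ×(-105), subtract): 7725·a = 22.800 → a = ∂h/∂x = +0.002951
Back-substitute: b = ∂h/∂y = -0.002117.
|∇h| = √(0.002951² + -0.002117²) = 0.003632

0.0036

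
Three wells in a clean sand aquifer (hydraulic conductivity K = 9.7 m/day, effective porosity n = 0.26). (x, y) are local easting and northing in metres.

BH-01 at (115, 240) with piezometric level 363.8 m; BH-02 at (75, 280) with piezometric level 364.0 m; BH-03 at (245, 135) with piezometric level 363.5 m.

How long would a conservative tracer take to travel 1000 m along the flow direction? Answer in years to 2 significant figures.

4.4 years

Taking BH-01 as reference: BH-02−BH-01 = (-40, 40, +0.2); BH-03−BH-01 = (130, -105, -0.3).
Determinant of the coordinate differences = (-40)·(-105) − 130·40 = -1000.
∂h/∂x = [(+0.2)·(-105) − (-0.3)·40] / -1000 = +0.009000
∂h/∂y = [(-40)·(-0.3) − 130·(+0.2)] / -1000 = +0.01400
|∇h| = √(0.009000² + 0.01400²) = 0.01664
Seepage velocity v = K·i/n = 9.7 × 0.01664 / 0.26 = 0.6208 m/day.
t = 1000 / 0.6208 = 1611 days = 4.41 years.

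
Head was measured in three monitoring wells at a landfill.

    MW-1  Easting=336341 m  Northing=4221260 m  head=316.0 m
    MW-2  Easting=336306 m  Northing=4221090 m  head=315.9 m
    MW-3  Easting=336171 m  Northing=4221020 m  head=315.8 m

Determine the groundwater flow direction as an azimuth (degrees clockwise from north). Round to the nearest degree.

Taking MW-1 as reference: MW-2−MW-1 = (-35, -170, -0.1); MW-3−MW-1 = (-170, -240, -0.2).
Solve a·Δx + b·Δy = Δh: det = (-35)·(-240) − (-170)·(-170) = -20500.
∂h/∂x = [(-0.1)·(-240) − (-0.2)·(-170)] / -20500 = +0.0004878
∂h/∂y = [(-35)·(-0.2) − (-170)·(-0.1)] / -20500 = +0.0004878
Flow direction (−∇h) has components (-0.0004878 E, -0.0004878 N).
Azimuth = atan2(E, N) = atan2(-0.0004878, -0.0004878) = 225.0° ≈ 225°.

225°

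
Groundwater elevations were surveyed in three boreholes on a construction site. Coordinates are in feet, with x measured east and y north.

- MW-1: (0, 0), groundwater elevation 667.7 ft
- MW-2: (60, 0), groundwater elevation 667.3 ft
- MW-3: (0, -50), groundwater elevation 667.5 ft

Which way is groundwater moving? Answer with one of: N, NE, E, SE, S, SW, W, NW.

∂h/∂x = (667.3 − 667.7) / (60 − 0) = -0.006667
∂h/∂y = (667.5 − 667.7) / (-50 − 0) = +0.004000
Flow = −∇h = (+0.006667 east, -0.004000 north), which points southeast.

SE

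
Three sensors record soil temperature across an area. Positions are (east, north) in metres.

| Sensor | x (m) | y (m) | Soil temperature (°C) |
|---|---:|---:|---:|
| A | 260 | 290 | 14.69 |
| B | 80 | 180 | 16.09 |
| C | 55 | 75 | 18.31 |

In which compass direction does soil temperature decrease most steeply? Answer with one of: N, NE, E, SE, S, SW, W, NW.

N

Differences from A: to B (Δx, Δy, Δh) = (-180, -110, +1.40); to C = (-205, -215, +3.62).
Determinant of the coordinate differences = (-180)·(-215) − (-205)·(-110) = 16150.
∂T/∂x = [(+1.40)·(-215) − (+3.62)·(-110)] / 16150 = +0.006019
∂T/∂y = [(-180)·(+3.62) − (-205)·(+1.40)] / 16150 = -0.02258
Steepest decrease is along −∇f = (-0.006019 E, +0.02258 N) → north.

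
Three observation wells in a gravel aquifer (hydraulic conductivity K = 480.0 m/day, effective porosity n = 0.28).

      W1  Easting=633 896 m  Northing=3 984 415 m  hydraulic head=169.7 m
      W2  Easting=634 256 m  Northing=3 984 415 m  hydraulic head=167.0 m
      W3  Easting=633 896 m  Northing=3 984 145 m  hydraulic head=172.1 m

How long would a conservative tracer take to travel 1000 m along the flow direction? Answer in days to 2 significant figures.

50 days

∂h/∂x = (167.0 − 169.7) / (634256 − 633896) = -0.007500
∂h/∂y = (172.1 − 169.7) / (3984145 − 3984415) = -0.008889
|∇h| = √(-0.007500² + -0.008889²) = 0.01163
Seepage velocity v = K·i/n = 480.0 × 0.01163 / 0.28 = 19.94 m/day.
t = 1000 / 19.94 = 50.15 days.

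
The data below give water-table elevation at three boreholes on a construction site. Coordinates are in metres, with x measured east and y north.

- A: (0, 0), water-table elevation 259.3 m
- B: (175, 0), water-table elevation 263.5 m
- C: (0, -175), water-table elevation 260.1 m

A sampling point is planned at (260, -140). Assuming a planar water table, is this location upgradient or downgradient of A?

upgradient

∂h/∂x = (263.5 − 259.3) / (175 − 0) = +0.02400
∂h/∂y = (260.1 − 259.3) / (-175 − 0) = -0.004571
Head at (260, -140) = 259.3 + (+0.02400)·(260) + (-0.004571)·(-140) = 266.18 m.
That is higher than the 259.3 m at A, so the point is upgradient.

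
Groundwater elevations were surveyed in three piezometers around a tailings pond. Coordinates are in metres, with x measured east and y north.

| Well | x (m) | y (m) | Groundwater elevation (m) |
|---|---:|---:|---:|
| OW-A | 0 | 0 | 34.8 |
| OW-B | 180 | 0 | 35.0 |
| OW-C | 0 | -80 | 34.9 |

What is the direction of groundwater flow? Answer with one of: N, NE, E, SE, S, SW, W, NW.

∂h/∂x = (35.0 − 34.8) / (180 − 0) = +0.001111
∂h/∂y = (34.9 − 34.8) / (-80 − 0) = -0.001250
Flow = −∇h = (-0.001111 east, +0.001250 north), which points northwest.

NW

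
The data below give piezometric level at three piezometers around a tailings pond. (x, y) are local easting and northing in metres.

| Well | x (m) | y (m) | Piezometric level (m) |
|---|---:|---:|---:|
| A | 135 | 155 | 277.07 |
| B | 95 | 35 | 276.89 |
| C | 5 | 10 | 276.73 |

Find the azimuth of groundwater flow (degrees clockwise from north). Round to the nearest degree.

236°

Differences from A: to B (Δx, Δy, Δh) = (-40, -120, -0.18); to C = (-130, -145, -0.34).
Determinant of the coordinate differences = (-40)·(-145) − (-130)·(-120) = -9800.
∂h/∂x = [(-0.18)·(-145) − (-0.34)·(-120)] / -9800 = +0.001500
∂h/∂y = [(-40)·(-0.34) − (-130)·(-0.18)] / -9800 = +0.001000
Flow direction (−∇h) has components (-0.001500 E, -0.001000 N).
Azimuth = atan2(E, N) = atan2(-0.001500, -0.001000) = 236.3° ≈ 236°.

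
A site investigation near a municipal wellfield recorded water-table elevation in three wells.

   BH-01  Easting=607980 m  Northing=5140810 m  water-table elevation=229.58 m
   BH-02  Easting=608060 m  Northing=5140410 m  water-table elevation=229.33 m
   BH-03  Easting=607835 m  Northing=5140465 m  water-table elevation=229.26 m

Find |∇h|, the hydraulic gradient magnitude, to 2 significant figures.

Differences from BH-01: to BH-02 (Δx, Δy, Δh) = (80, -400, -0.25); to BH-03 = (-145, -345, -0.32).
Solve a·Δx + b·Δy = Δh: det = 80·(-345) − (-145)·(-400) = -85600.
∂h/∂x = [(-0.25)·(-345) − (-0.32)·(-400)] / -85600 = +0.0004877
∂h/∂y = [80·(-0.32) − (-145)·(-0.25)] / -85600 = +0.0007225
|∇h| = √(0.0004877² + 0.0007225²) = 0.0008717

0.00087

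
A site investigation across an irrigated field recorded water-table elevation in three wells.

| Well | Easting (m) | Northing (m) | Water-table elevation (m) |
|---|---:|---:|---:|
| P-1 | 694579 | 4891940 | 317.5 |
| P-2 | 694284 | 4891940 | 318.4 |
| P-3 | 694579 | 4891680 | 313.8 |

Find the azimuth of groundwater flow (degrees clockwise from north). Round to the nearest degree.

∂h/∂x = (318.4 − 317.5) / (694284 − 694579) = -0.003051
∂h/∂y = (313.8 − 317.5) / (4891680 − 4891940) = +0.01423
Flow direction (−∇h) has components (+0.003051 E, -0.01423 N).
Azimuth = atan2(E, N) = atan2(+0.003051, -0.01423) = 167.9° ≈ 168°.

168°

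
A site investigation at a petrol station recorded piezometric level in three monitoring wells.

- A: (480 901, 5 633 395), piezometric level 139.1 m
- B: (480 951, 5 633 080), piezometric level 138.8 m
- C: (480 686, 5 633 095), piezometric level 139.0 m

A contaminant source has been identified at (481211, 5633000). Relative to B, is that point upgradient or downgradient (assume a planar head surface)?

downgradient

Taking A as reference: B−A = (50, -315, -0.3); C−A = (-215, -300, -0.1).
Determinant of the coordinate differences = 50·(-300) − (-215)·(-315) = -82725.
∂h/∂x = [(-0.3)·(-300) − (-0.1)·(-315)] / -82725 = -0.0007072
∂h/∂y = [50·(-0.1) − (-215)·(-0.3)] / -82725 = +0.0008401
Head at (481211, 5633000) = 139.1 + (-0.0007072)·(310) + (+0.0008401)·(-395) = 138.55 m.
That is lower than the 138.8 m at B, so the point is downgradient.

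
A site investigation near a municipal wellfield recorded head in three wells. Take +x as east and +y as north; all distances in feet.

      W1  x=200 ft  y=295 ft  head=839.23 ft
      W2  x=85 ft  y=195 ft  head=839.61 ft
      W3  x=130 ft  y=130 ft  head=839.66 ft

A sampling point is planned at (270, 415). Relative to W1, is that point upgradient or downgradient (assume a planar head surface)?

downgradient

Differences from W1: to W2 (Δx, Δy, Δh) = (-115, -100, +0.38); to W3 = (-70, -165, +0.43).
Solve a·Δx + b·Δy = Δh: det = (-115)·(-165) − (-70)·(-100) = 11975.
∂h/∂x = [(+0.38)·(-165) − (+0.43)·(-100)] / 11975 = -0.001645
∂h/∂y = [(-115)·(+0.43) − (-70)·(+0.38)] / 11975 = -0.001908
Head at (270, 415) = 839.23 + (-0.001645)·(70) + (-0.001908)·(120) = 838.89 ft.
That is lower than the 839.23 ft at W1, so the point is downgradient.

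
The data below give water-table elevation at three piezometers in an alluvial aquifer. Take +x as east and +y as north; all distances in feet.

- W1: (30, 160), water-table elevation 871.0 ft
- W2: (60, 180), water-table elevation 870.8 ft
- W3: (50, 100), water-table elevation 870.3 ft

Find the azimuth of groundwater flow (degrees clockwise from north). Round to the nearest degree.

Differences from W1: to W2 (Δx, Δy, Δh) = (30, 20, -0.2); to W3 = (20, -60, -0.7).
Determinant of the coordinate differences = 30·(-60) − 20·20 = -2200.
∂h/∂x = [(-0.2)·(-60) − (-0.7)·20] / -2200 = -0.01182
∂h/∂y = [30·(-0.7) − 20·(-0.2)] / -2200 = +0.007727
Flow direction (−∇h) has components (+0.01182 E, -0.007727 N).
Azimuth = atan2(E, N) = atan2(+0.01182, -0.007727) = 123.2° ≈ 123°.

123°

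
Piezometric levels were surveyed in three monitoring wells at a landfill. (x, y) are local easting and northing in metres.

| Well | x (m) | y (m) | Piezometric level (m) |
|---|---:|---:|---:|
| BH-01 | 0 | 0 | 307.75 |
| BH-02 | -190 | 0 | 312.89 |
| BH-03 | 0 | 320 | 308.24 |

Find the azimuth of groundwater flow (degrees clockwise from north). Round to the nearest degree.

093°

∂h/∂x = (312.89 − 307.75) / (-190 − 0) = -0.02705
∂h/∂y = (308.24 − 307.75) / (320 − 0) = +0.001531
Flow direction (−∇h) has components (+0.02705 E, -0.001531 N).
Azimuth = atan2(E, N) = atan2(+0.02705, -0.001531) = 93.2° ≈ 093°.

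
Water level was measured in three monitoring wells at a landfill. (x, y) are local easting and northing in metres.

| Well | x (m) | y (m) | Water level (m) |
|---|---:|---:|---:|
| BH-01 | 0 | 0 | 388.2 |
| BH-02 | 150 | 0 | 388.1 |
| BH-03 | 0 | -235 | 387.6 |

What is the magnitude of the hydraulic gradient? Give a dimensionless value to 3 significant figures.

∂h/∂x = (388.1 − 388.2) / (150 − 0) = -0.0006667
∂h/∂y = (387.6 − 388.2) / (-235 − 0) = +0.002553
|∇h| = √(-0.0006667² + 0.002553²) = 0.002639

0.00264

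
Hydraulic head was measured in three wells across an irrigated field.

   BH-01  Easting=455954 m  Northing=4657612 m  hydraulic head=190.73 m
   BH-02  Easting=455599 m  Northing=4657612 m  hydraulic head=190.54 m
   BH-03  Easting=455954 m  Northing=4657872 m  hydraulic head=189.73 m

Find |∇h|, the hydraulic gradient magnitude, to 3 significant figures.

0.00388

∂h/∂x = (190.54 − 190.73) / (455599 − 455954) = +0.0005352
∂h/∂y = (189.73 − 190.73) / (4657872 − 4657612) = -0.003846
|∇h| = √(0.0005352² + -0.003846²) = 0.003883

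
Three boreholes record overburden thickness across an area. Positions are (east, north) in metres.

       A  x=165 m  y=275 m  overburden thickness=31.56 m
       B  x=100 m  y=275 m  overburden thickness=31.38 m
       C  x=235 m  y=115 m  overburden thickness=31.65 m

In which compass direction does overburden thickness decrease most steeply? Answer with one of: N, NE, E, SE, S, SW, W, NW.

Taking A as reference: B−A = (-65, 0, -0.18); C−A = (70, -160, +0.09).
Determinant of the coordinate differences = (-65)·(-160) − 70·0 = 10400.
∂d/∂x = [(-0.18)·(-160) − (+0.09)·0] / 10400 = +0.002769
∂d/∂y = [(-65)·(+0.09) − 70·(-0.18)] / 10400 = +0.0006490
Steepest decrease is along −∇f = (-0.002769 E, -0.0006490 N) → west.

W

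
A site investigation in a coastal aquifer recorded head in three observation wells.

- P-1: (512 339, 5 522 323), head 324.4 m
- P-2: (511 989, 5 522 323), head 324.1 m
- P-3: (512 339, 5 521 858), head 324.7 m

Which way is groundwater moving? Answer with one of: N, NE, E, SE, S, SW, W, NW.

∂h/∂x = (324.1 − 324.4) / (511989 − 512339) = +0.0008571
∂h/∂y = (324.7 − 324.4) / (5521858 − 5522323) = -0.0006452
Flow = −∇h = (-0.0008571 east, +0.0006452 north), which points northwest.

NW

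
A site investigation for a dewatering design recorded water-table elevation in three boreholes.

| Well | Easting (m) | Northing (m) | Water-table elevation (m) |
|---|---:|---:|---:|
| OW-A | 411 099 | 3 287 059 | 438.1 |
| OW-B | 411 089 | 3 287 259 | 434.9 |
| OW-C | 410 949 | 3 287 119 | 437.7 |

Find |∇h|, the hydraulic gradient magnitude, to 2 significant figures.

0.017

Taking OW-A as reference: OW-B−OW-A = (-10, 200, -3.2); OW-C−OW-A = (-150, 60, -0.4).
Determinant of the coordinate differences = (-10)·60 − (-150)·200 = 29400.
∂h/∂x = [(-3.2)·60 − (-0.4)·200] / 29400 = -0.003810
∂h/∂y = [(-10)·(-0.4) − (-150)·(-3.2)] / 29400 = -0.01619
|∇h| = √(-0.003810² + -0.01619²) = 0.01663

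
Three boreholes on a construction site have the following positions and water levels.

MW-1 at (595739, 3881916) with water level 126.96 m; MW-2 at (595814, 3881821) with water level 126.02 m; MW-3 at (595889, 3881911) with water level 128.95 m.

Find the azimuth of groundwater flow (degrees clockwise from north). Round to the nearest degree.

With h = a·x + b·y + c and MW-1 as origin, the differences give:
  75·a + (-95)·b = -0.94
  150·a + (-5)·b = +1.99
Eliminate b (×(-5) and ×(-95), subtract): 13875·a = 193.750 → a = ∂h/∂x = +0.01396
Back-substitute: b = ∂h/∂y = +0.02092.
Flow direction (−∇h) has components (-0.01396 E, -0.02092 N).
Azimuth = atan2(E, N) = atan2(-0.01396, -0.02092) = 213.7° ≈ 214°.

214°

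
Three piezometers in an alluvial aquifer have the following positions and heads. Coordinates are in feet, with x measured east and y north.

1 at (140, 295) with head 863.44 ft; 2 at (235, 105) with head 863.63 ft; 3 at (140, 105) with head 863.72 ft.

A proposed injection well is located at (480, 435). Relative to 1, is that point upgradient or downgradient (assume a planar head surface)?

downgradient

With h = a·x + b·y + c and 1 as origin, the differences give:
  95·a + (-190)·b = +0.19
  0·a + (-190)·b = +0.28
Eliminate b (×(-190) and ×(-190), subtract): -18050·a = 17.100 → a = ∂h/∂x = -0.0009474
Back-substitute: b = ∂h/∂y = -0.001474.
Head at (480, 435) = 863.44 + (-0.0009474)·(340) + (-0.001474)·(140) = 862.91 ft.
That is lower than the 863.44 ft at 1, so the point is downgradient.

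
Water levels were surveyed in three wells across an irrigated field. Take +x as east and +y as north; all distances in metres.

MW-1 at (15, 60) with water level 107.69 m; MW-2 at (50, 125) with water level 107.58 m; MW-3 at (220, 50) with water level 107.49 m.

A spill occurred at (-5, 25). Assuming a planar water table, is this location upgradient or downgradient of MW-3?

With h = a·x + b·y + c and MW-1 as origin, the differences give:
  35·a + 65·b = -0.11
  205·a + (-10)·b = -0.20
Eliminate b (×(-10) and ×65, subtract): -13675·a = 14.100 → a = ∂h/∂x = -0.001031
Back-substitute: b = ∂h/∂y = -0.001137.
Head at (-5, 25) = 107.69 + (-0.001031)·(-20) + (-0.001137)·(-35) = 107.75 m.
That is higher than the 107.49 m at MW-3, so the point is upgradient.

upgradient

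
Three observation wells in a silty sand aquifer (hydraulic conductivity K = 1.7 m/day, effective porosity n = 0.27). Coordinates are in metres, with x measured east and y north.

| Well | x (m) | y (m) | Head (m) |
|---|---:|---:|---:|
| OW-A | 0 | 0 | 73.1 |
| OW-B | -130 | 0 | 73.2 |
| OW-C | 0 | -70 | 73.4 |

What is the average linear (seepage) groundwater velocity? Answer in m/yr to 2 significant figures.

∂h/∂x = (73.2 − 73.1) / (-130 − 0) = -0.0007692
∂h/∂y = (73.4 − 73.1) / (-70 − 0) = -0.004286
|∇h| = √(-0.0007692² + -0.004286²) = 0.004354
Seepage velocity v = K·i/n = 1.7 × 0.004354 / 0.27 = 0.02741 m/day = 10.01 m/yr.

10 m/yr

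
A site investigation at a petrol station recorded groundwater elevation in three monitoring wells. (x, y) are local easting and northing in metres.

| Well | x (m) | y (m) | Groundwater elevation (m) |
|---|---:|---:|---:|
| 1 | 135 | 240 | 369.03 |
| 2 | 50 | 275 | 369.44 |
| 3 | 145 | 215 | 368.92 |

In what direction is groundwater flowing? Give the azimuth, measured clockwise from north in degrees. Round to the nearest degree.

With h = a·x + b·y + c and 1 as origin, the differences give:
  (-85)·a + 35·b = +0.41
  10·a + (-25)·b = -0.11
Eliminate b (×(-25) and ×35, subtract): 1775·a = -6.400 → a = ∂h/∂x = -0.003606
Back-substitute: b = ∂h/∂y = +0.002958.
Flow direction (−∇h) has components (+0.003606 E, -0.002958 N).
Azimuth = atan2(E, N) = atan2(+0.003606, -0.002958) = 129.4° ≈ 129°.

129°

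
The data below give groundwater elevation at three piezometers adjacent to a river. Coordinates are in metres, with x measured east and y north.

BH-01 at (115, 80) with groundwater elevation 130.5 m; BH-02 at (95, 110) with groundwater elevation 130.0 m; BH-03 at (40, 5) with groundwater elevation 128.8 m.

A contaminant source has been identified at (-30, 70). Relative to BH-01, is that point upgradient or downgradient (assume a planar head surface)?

downgradient

Differences from BH-01: to BH-02 (Δx, Δy, Δh) = (-20, 30, -0.5); to BH-03 = (-75, -75, -1.7).
Determinant of the coordinate differences = (-20)·(-75) − (-75)·30 = 3750.
∂h/∂x = [(-0.5)·(-75) − (-1.7)·30] / 3750 = +0.02360
∂h/∂y = [(-20)·(-1.7) − (-75)·(-0.5)] / 3750 = -0.0009333
Head at (-30, 70) = 130.5 + (+0.02360)·(-145) + (-0.0009333)·(-10) = 127.09 m.
That is lower than the 130.5 m at BH-01, so the point is downgradient.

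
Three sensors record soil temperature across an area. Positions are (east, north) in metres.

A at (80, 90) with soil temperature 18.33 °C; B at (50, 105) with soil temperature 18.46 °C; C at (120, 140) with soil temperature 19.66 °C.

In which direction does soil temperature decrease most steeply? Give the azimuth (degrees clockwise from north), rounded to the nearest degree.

197°

Taking A as reference: B−A = (-30, 15, +0.13); C−A = (40, 50, +1.33).
Determinant of the coordinate differences = (-30)·50 − 40·15 = -2100.
∂T/∂x = [(+0.13)·50 − (+1.33)·15] / -2100 = +0.006405
∂T/∂y = [(-30)·(+1.33) − 40·(+0.13)] / -2100 = +0.02148
Steepest decrease is along −∇f: components (-0.006405 E, -0.02148 N).
Azimuth = atan2(-0.006405, -0.02148) = 196.6° ≈ 197°.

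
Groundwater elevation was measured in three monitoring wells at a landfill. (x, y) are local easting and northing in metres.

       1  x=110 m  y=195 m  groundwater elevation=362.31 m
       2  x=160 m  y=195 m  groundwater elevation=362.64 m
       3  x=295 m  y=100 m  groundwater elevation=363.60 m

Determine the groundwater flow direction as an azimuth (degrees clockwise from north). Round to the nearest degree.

Differences from 1: to 2 (Δx, Δy, Δh) = (50, 0, +0.33); to 3 = (185, -95, +1.29).
Solve a·Δx + b·Δy = Δh: det = 50·(-95) − 185·0 = -4750.
∂h/∂x = [(+0.33)·(-95) − (+1.29)·0] / -4750 = +0.006600
∂h/∂y = [50·(+1.29) − 185·(+0.33)] / -4750 = -0.0007263
Flow direction (−∇h) has components (-0.006600 E, +0.0007263 N).
Azimuth = atan2(E, N) = atan2(-0.006600, +0.0007263) = 276.3° ≈ 276°.

276°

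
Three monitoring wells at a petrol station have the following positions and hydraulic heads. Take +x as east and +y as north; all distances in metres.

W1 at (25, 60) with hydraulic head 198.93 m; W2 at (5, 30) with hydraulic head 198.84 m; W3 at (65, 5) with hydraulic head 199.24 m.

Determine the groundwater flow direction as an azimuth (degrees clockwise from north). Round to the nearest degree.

280°

With h = a·x + b·y + c and W1 as origin, the differences give:
  (-20)·a + (-30)·b = -0.09
  40·a + (-55)·b = +0.31
Eliminate b (×(-55) and ×(-30), subtract): 2300·a = 14.250 → a = ∂h/∂x = +0.006196
Back-substitute: b = ∂h/∂y = -0.001130.
Flow direction (−∇h) has components (-0.006196 E, +0.001130 N).
Azimuth = atan2(E, N) = atan2(-0.006196, +0.001130) = 280.3° ≈ 280°.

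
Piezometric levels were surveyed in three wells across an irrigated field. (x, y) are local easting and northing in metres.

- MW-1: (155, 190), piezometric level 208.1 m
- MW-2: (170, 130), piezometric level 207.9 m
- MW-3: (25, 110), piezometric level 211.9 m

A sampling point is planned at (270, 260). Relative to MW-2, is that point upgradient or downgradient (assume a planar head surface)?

downgradient

Taking MW-1 as reference: MW-2−MW-1 = (15, -60, -0.2); MW-3−MW-1 = (-130, -80, +3.8).
Determinant of the coordinate differences = 15·(-80) − (-130)·(-60) = -9000.
∂h/∂x = [(-0.2)·(-80) − (+3.8)·(-60)] / -9000 = -0.02711
∂h/∂y = [15·(+3.8) − (-130)·(-0.2)] / -9000 = -0.003444
Head at (270, 260) = 208.1 + (-0.02711)·(115) + (-0.003444)·(70) = 204.74 m.
That is lower than the 207.9 m at MW-2, so the point is downgradient.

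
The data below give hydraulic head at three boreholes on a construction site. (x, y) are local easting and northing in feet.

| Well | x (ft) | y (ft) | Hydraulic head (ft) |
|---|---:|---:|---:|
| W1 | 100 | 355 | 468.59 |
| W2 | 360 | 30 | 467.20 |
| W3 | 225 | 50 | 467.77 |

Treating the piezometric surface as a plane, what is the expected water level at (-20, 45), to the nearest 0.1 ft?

468.8 ft

Three-point gradient (reference W1): Δ to W2 = (260, -325, -1.39), Δ to W3 = (125, -305, -0.82).
∂h/∂x = -0.004071, ∂h/∂y = +0.001020 (det = -38675).
h(-20, 45) = 468.59 + (-0.004071)·(-120) + (+0.001020)·(-310) = 468.59 +0.489 -0.316 = 468.762 ft.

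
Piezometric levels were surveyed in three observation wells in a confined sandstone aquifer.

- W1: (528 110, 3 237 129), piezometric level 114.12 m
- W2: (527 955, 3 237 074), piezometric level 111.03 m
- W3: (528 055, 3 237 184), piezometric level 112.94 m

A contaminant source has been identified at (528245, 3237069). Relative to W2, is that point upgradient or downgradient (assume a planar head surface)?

Differences from W1: to W2 (Δx, Δy, Δh) = (-155, -55, -3.09); to W3 = (-55, 55, -1.18).
Determinant of the coordinate differences = (-155)·55 − (-55)·(-55) = -11550.
∂h/∂x = [(-3.09)·55 − (-1.18)·(-55)] / -11550 = +0.02033
∂h/∂y = [(-155)·(-1.18) − (-55)·(-3.09)] / -11550 = -0.001121
Head at (528245, 3237069) = 114.12 + (+0.02033)·(135) + (-0.001121)·(-60) = 116.93 m.
That is higher than the 111.03 m at W2, so the point is upgradient.

upgradient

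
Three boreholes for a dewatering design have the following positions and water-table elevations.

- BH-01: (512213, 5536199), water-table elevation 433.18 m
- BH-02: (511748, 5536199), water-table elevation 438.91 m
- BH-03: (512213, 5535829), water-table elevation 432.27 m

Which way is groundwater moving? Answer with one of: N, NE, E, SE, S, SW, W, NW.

E

∂h/∂x = (438.91 − 433.18) / (511748 − 512213) = -0.01232
∂h/∂y = (432.27 − 433.18) / (5535829 − 5536199) = +0.002459
Flow = −∇h = (+0.01232 east, -0.002459 north), which points east.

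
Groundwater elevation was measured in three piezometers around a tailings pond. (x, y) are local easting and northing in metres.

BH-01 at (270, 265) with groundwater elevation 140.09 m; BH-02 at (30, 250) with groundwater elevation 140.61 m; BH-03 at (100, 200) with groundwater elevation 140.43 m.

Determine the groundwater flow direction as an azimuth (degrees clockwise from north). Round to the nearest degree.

Taking BH-01 as reference: BH-02−BH-01 = (-240, -15, +0.52); BH-03−BH-01 = (-170, -65, +0.34).
Determinant of the coordinate differences = (-240)·(-65) − (-170)·(-15) = 13050.
∂h/∂x = [(+0.52)·(-65) − (+0.34)·(-15)] / 13050 = -0.002199
∂h/∂y = [(-240)·(+0.34) − (-170)·(+0.52)] / 13050 = +0.0005211
Flow direction (−∇h) has components (+0.002199 E, -0.0005211 N).
Azimuth = atan2(E, N) = atan2(+0.002199, -0.0005211) = 103.3° ≈ 103°.

103°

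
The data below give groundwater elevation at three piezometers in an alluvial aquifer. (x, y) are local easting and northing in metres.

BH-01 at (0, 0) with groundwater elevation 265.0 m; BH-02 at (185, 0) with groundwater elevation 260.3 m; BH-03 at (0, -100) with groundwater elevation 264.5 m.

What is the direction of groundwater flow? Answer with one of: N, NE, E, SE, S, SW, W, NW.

∂h/∂x = (260.3 − 265.0) / (185 − 0) = -0.02541
∂h/∂y = (264.5 − 265.0) / (-100 − 0) = +0.005000
Flow = −∇h = (+0.02541 east, -0.005000 north), which points east.

E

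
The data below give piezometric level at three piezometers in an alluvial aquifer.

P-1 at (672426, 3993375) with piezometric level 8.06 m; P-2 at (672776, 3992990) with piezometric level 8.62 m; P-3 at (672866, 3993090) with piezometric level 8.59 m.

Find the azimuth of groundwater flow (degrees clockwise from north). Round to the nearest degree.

Differences from P-1: to P-2 (Δx, Δy, Δh) = (350, -385, +0.56); to P-3 = (440, -285, +0.53).
Determinant of the coordinate differences = 350·(-285) − 440·(-385) = 69650.
∂h/∂x = [(+0.56)·(-285) − (+0.53)·(-385)] / 69650 = +0.0006382
∂h/∂y = [350·(+0.53) − 440·(+0.56)] / 69650 = -0.0008744
Flow direction (−∇h) has components (-0.0006382 E, +0.0008744 N).
Azimuth = atan2(E, N) = atan2(-0.0006382, +0.0008744) = 323.9° ≈ 324°.

324°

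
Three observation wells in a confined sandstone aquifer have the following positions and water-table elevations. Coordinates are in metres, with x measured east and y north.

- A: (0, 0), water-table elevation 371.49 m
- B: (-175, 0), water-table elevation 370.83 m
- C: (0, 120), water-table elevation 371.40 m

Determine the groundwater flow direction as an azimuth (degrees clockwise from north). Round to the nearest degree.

281°

∂h/∂x = (370.83 − 371.49) / (-175 − 0) = +0.003771
∂h/∂y = (371.40 − 371.49) / (120 − 0) = -0.0007500
Flow direction (−∇h) has components (-0.003771 E, +0.0007500 N).
Azimuth = atan2(E, N) = atan2(-0.003771, +0.0007500) = 281.2° ≈ 281°.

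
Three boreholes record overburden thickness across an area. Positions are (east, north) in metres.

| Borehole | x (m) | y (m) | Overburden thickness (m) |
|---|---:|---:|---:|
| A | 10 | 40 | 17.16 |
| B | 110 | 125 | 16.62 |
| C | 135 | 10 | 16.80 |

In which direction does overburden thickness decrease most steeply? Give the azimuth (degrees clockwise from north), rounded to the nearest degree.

Differences from A: to B (Δx, Δy, Δh) = (100, 85, -0.54); to C = (125, -30, -0.36).
Determinant of the coordinate differences = 100·(-30) − 125·85 = -13625.
∂d/∂x = [(-0.54)·(-30) − (-0.36)·85] / -13625 = -0.003435
∂d/∂y = [100·(-0.36) − 125·(-0.54)] / -13625 = -0.002312
Steepest decrease is along −∇f: components (+0.003435 E, +0.002312 N).
Azimuth = atan2(+0.003435, +0.002312) = 56.1° ≈ 056°.

056°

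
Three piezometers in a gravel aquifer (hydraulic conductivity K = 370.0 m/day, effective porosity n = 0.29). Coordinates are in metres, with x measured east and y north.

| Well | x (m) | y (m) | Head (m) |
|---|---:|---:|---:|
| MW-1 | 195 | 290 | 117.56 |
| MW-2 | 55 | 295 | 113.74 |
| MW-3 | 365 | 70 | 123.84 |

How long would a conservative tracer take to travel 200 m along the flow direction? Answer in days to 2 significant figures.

Taking MW-1 as reference: MW-2−MW-1 = (-140, 5, -3.82); MW-3−MW-1 = (170, -220, +6.28).
Determinant of the coordinate differences = (-140)·(-220) − 170·5 = 29950.
∂h/∂x = [(-3.82)·(-220) − (+6.28)·5] / 29950 = +0.02701
∂h/∂y = [(-140)·(+6.28) − 170·(-3.82)] / 29950 = -0.007673
|∇h| = √(0.02701² + -0.007673²) = 0.02808
Seepage velocity v = K·i/n = 370.0 × 0.02808 / 0.29 = 35.83 m/day.
t = 200 / 35.83 = 5.582 days.

5.6 days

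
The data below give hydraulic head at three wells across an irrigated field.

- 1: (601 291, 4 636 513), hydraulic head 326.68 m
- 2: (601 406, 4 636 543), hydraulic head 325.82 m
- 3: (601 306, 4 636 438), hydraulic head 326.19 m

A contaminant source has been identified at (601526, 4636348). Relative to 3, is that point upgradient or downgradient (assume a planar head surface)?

downgradient

Differences from 1: to 2 (Δx, Δy, Δh) = (115, 30, -0.86); to 3 = (15, -75, -0.49).
Solve a·Δx + b·Δy = Δh: det = 115·(-75) − 15·30 = -9075.
∂h/∂x = [(-0.86)·(-75) − (-0.49)·30] / -9075 = -0.008727
∂h/∂y = [115·(-0.49) − 15·(-0.86)] / -9075 = +0.004788
Head at (601526, 4636348) = 326.68 + (-0.008727)·(235) + (+0.004788)·(-165) = 323.84 m.
That is lower than the 326.19 m at 3, so the point is downgradient.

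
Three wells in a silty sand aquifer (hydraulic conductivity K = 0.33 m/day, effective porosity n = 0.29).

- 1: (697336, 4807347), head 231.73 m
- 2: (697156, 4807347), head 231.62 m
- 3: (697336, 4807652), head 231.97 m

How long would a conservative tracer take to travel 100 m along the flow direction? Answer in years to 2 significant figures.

∂h/∂x = (231.62 − 231.73) / (697156 − 697336) = +0.0006111
∂h/∂y = (231.97 − 231.73) / (4807652 − 4807347) = +0.0007869
|∇h| = √(0.0006111² + 0.0007869²) = 0.0009963
Seepage velocity v = K·i/n = 0.33 × 0.0009963 / 0.29 = 0.001134 m/day.
t = 100 / 0.001134 = 8.818e+04 days = 241 years.

240 years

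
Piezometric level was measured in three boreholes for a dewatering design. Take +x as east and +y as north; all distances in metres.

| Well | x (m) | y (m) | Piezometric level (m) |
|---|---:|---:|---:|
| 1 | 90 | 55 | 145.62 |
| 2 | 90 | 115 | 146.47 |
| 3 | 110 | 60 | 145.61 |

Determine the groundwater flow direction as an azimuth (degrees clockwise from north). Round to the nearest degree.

Taking 1 as reference: 2−1 = (0, 60, +0.85); 3−1 = (20, 5, -0.01).
Determinant of the coordinate differences = 0·5 − 20·60 = -1200.
∂h/∂x = [(+0.85)·5 − (-0.01)·60] / -1200 = -0.004042
∂h/∂y = [0·(-0.01) − 20·(+0.85)] / -1200 = +0.01417
Flow direction (−∇h) has components (+0.004042 E, -0.01417 N).
Azimuth = atan2(E, N) = atan2(+0.004042, -0.01417) = 164.1° ≈ 164°.

164°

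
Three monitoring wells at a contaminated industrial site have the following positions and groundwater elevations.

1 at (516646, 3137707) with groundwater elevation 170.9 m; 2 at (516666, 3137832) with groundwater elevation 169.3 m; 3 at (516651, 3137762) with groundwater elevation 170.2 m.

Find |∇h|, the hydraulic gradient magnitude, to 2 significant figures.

0.013

Differences from 1: to 2 (Δx, Δy, Δh) = (20, 125, -1.6); to 3 = (5, 55, -0.7).
Solve a·Δx + b·Δy = Δh: det = 20·55 − 5·125 = 475.
∂h/∂x = [(-1.6)·55 − (-0.7)·125] / 475 = -0.001053
∂h/∂y = [20·(-0.7) − 5·(-1.6)] / 475 = -0.01263
|∇h| = √(-0.001053² + -0.01263²) = 0.01267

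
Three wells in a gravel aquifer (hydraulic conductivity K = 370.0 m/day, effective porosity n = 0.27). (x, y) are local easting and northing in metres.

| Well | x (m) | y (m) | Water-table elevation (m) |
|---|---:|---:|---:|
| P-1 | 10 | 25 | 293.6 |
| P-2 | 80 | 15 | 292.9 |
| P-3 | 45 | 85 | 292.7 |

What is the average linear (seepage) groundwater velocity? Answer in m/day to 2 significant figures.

19 m/day

Three-point gradient (reference P-1): Δ to P-2 = (70, -10, -0.7), Δ to P-3 = (35, 60, -0.9).
∂h/∂x = -0.01121, ∂h/∂y = -0.008462 (det = 4550).
|∇h| = √(-0.01121² + -0.008462²) = 0.01405
Seepage velocity v = K·i/n = 370.0 × 0.01405 / 0.27 = 19.25 m/day.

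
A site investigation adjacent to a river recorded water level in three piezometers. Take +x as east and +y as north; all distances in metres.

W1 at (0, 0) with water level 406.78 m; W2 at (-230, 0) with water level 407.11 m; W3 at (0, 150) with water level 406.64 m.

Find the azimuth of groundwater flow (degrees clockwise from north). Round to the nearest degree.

057°

∂h/∂x = (407.11 − 406.78) / (-230 − 0) = -0.001435
∂h/∂y = (406.64 − 406.78) / (150 − 0) = -0.0009333
Flow direction (−∇h) has components (+0.001435 E, +0.0009333 N).
Azimuth = atan2(E, N) = atan2(+0.001435, +0.0009333) = 57.0° ≈ 057°.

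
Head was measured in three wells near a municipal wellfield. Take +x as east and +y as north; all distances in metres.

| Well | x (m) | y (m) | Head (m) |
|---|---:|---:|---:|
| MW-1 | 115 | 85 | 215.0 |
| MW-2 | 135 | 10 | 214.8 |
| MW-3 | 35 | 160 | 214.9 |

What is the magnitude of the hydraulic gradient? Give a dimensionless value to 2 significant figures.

0.0064

Differences from MW-1: to MW-2 (Δx, Δy, Δh) = (20, -75, -0.2); to MW-3 = (-80, 75, -0.1).
Determinant of the coordinate differences = 20·75 − (-80)·(-75) = -4500.
∂h/∂x = [(-0.2)·75 − (-0.1)·(-75)] / -4500 = +0.005000
∂h/∂y = [20·(-0.1) − (-80)·(-0.2)] / -4500 = +0.004000
|∇h| = √(0.005000² + 0.004000²) = 0.006403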